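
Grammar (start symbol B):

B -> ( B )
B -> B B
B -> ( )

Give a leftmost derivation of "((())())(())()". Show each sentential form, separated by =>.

B => BB => BBB => (B)BB => (BB)BB => ((B)B)BB => ((())B)BB => ((())())BB => ((())())(B)B => ((())())(())B => ((())())(())()

B => BB   [B -> B B]
BB => BBB   [B -> B B]
BBB => (B)BB   [B -> ( B )]
(B)BB => (BB)BB   [B -> B B]
(BB)BB => ((B)B)BB   [B -> ( B )]
((B)B)BB => ((())B)BB   [B -> ( )]
((())B)BB => ((())())BB   [B -> ( )]
((())())BB => ((())())(B)B   [B -> ( B )]
((())())(B)B => ((())())(())B   [B -> ( )]
((())())(())B => ((())())(())()   [B -> ( )]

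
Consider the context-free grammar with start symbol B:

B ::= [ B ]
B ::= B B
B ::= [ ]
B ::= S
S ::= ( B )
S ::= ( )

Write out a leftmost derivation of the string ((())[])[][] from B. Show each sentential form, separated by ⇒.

B⇒BB⇒BBB⇒SBB⇒(B)BB⇒(BB)BB⇒(SB)BB⇒((B)B)BB⇒((S)B)BB⇒((())B)BB⇒((())[])BB⇒((())[])[]B⇒((())[])[][]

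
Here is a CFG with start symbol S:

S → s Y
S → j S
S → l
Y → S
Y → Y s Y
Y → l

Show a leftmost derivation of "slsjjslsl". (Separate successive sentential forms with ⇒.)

S⇒sY⇒sYsY⇒sSsY⇒slsY⇒slsYsY⇒slsSsY⇒slsjSsY⇒slsjjSsY⇒slsjjsYsY⇒slsjjslsY⇒slsjjslsS⇒slsjjslsl

S ⇒ sY   [S → s Y]
sY ⇒ sYsY   [Y → Y s Y]
sYsY ⇒ sSsY   [Y → S]
sSsY ⇒ slsY   [S → l]
slsY ⇒ slsYsY   [Y → Y s Y]
slsYsY ⇒ slsSsY   [Y → S]
slsSsY ⇒ slsjSsY   [S → j S]
slsjSsY ⇒ slsjjSsY   [S → j S]
slsjjSsY ⇒ slsjjsYsY   [S → s Y]
slsjjsYsY ⇒ slsjjslsY   [Y → l]
slsjjslsY ⇒ slsjjslsS   [Y → S]
slsjjslsS ⇒ slsjjslsl   [S → l]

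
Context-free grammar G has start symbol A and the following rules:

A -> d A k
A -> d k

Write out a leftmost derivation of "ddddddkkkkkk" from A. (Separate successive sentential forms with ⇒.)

A ⇒ dAk ⇒ ddAkk ⇒ dddAkkk ⇒ ddddAkkkk ⇒ dddddAkkkkk ⇒ ddddddkkkkkk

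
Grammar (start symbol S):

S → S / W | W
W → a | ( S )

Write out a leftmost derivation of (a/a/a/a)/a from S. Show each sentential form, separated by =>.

S => S/W => W/W => (S)/W => (S/W)/W => (S/W/W)/W => (S/W/W/W)/W => (W/W/W/W)/W => (a/W/W/W)/W => (a/a/W/W)/W => (a/a/a/W)/W => (a/a/a/a)/W => (a/a/a/a)/a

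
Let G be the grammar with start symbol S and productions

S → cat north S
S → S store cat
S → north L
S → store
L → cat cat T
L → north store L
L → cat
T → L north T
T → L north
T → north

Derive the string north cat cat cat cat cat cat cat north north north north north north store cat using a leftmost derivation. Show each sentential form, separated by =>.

S => S store cat   [S → S store cat]
S store cat => north L store cat   [S → north L]
north L store cat => north cat cat T store cat   [L → cat cat T]
north cat cat T store cat => north cat cat L north T store cat   [T → L north T]
north cat cat L north T store cat => north cat cat cat cat T north T store cat   [L → cat cat T]
north cat cat cat cat T north T store cat => north cat cat cat cat L north T north T store cat   [T → L north T]
north cat cat cat cat L north T north T store cat => north cat cat cat cat cat cat T north T north T store cat   [L → cat cat T]
north cat cat cat cat cat cat T north T north T store cat => north cat cat cat cat cat cat L north T north T north T store cat   [T → L north T]
north cat cat cat cat cat cat L north T north T north T store cat => north cat cat cat cat cat cat cat north T north T north T store cat   [L → cat]
north cat cat cat cat cat cat cat north T north T north T store cat => north cat cat cat cat cat cat cat north north north T north T store cat   [T → north]
north cat cat cat cat cat cat cat north north north T north T store cat => north cat cat cat cat cat cat cat north north north north north T store cat   [T → north]
north cat cat cat cat cat cat cat north north north north north T store cat => north cat cat cat cat cat cat cat north north north north north north store cat   [T → north]

S => S store cat => north L store cat => north cat cat T store cat => north cat cat L north T store cat => north cat cat cat cat T north T store cat => north cat cat cat cat L north T north T store cat => north cat cat cat cat cat cat T north T north T store cat => north cat cat cat cat cat cat L north T north T north T store cat => north cat cat cat cat cat cat cat north T north T north T store cat => north cat cat cat cat cat cat cat north north north T north T store cat => north cat cat cat cat cat cat cat north north north north north T store cat => north cat cat cat cat cat cat cat north north north north north north store cat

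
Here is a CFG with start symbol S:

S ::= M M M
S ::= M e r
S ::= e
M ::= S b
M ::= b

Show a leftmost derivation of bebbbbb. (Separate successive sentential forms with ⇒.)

S⇒MMM⇒bMM⇒bSbM⇒bMMMbM⇒bSbMMbM⇒bebMMbM⇒bebbMbM⇒bebbbbM⇒bebbbbb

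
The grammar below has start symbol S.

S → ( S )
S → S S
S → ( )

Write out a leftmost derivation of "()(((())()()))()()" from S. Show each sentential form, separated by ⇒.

S ⇒ SS ⇒ SSS ⇒ ()SS ⇒ ()SSS ⇒ ()(S)SS ⇒ ()((S))SS ⇒ ()((SS))SS ⇒ ()((SSS))SS ⇒ ()(((S)SS))SS ⇒ ()(((())SS))SS ⇒ ()(((())()S))SS ⇒ ()(((())()()))SS ⇒ ()(((())()()))()S ⇒ ()(((())()()))()()

S ⇒ SS   [S → S S]
SS ⇒ SSS   [S → S S]
SSS ⇒ ()SS   [S → ( )]
()SS ⇒ ()SSS   [S → S S]
()SSS ⇒ ()(S)SS   [S → ( S )]
()(S)SS ⇒ ()((S))SS   [S → ( S )]
()((S))SS ⇒ ()((SS))SS   [S → S S]
()((SS))SS ⇒ ()((SSS))SS   [S → S S]
()((SSS))SS ⇒ ()(((S)SS))SS   [S → ( S )]
()(((S)SS))SS ⇒ ()(((())SS))SS   [S → ( )]
()(((())SS))SS ⇒ ()(((())()S))SS   [S → ( )]
()(((())()S))SS ⇒ ()(((())()()))SS   [S → ( )]
()(((())()()))SS ⇒ ()(((())()()))()S   [S → ( )]
()(((())()()))()S ⇒ ()(((())()()))()()   [S → ( )]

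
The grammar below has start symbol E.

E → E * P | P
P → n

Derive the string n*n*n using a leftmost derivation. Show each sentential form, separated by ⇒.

E ⇒ E*P   [E → E * P]
E*P ⇒ E*P*P   [E → E * P]
E*P*P ⇒ P*P*P   [E → P]
P*P*P ⇒ n*P*P   [P → n]
n*P*P ⇒ n*n*P   [P → n]
n*n*P ⇒ n*n*n   [P → n]

E ⇒ E*P ⇒ E*P*P ⇒ P*P*P ⇒ n*P*P ⇒ n*n*P ⇒ n*n*n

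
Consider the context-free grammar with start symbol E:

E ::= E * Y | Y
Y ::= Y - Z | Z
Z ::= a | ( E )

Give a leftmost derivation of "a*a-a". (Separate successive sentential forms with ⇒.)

E ⇒ E*Y   [E ::= E * Y]
E*Y ⇒ Y*Y   [E ::= Y]
Y*Y ⇒ Z*Y   [Y ::= Z]
Z*Y ⇒ a*Y   [Z ::= a]
a*Y ⇒ a*Y-Z   [Y ::= Y - Z]
a*Y-Z ⇒ a*Z-Z   [Y ::= Z]
a*Z-Z ⇒ a*a-Z   [Z ::= a]
a*a-Z ⇒ a*a-a   [Z ::= a]

E ⇒ E*Y ⇒ Y*Y ⇒ Z*Y ⇒ a*Y ⇒ a*Y-Z ⇒ a*Z-Z ⇒ a*a-Z ⇒ a*a-a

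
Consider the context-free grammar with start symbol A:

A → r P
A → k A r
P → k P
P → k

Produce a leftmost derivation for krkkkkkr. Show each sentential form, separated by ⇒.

A⇒kAr⇒krPr⇒krkPr⇒krkkPr⇒krkkkPr⇒krkkkkPr⇒krkkkkkr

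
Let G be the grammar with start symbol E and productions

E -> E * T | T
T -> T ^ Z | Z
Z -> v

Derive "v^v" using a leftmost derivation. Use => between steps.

E=>T=>T^Z=>Z^Z=>v^Z=>v^v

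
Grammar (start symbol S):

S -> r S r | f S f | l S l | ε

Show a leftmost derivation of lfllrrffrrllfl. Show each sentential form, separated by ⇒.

S ⇒ lSl   [S -> l S l]
lSl ⇒ lfSfl   [S -> f S f]
lfSfl ⇒ lflSlfl   [S -> l S l]
lflSlfl ⇒ lfllSllfl   [S -> l S l]
lfllSllfl ⇒ lfllrSrllfl   [S -> r S r]
lfllrSrllfl ⇒ lfllrrSrrllfl   [S -> r S r]
lfllrrSrrllfl ⇒ lfllrrfSfrrllfl   [S -> f S f]
lfllrrfSfrrllfl ⇒ lfllrrffrrllfl   [S -> ε]

S ⇒ lSl ⇒ lfSfl ⇒ lflSlfl ⇒ lfllSllfl ⇒ lfllrSrllfl ⇒ lfllrrSrrllfl ⇒ lfllrrfSfrrllfl ⇒ lfllrrffrrllfl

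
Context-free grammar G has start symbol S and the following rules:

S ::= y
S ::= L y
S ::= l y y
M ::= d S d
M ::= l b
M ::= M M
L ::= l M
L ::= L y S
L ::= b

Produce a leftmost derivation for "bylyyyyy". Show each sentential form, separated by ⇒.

S ⇒ Ly   [S ::= L y]
Ly ⇒ LySy   [L ::= L y S]
LySy ⇒ LySySy   [L ::= L y S]
LySySy ⇒ bySySy   [L ::= b]
bySySy ⇒ bylyyySy   [S ::= l y y]
bylyyySy ⇒ bylyyyyy   [S ::= y]

S ⇒ Ly ⇒ LySy ⇒ LySySy ⇒ bySySy ⇒ bylyyySy ⇒ bylyyyyy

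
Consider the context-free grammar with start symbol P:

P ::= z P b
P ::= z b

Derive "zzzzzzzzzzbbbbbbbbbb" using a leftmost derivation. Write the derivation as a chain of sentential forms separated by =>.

P => zPb => zzPbb => zzzPbbb => zzzzPbbbb => zzzzzPbbbbb => zzzzzzPbbbbbb => zzzzzzzPbbbbbbb => zzzzzzzzPbbbbbbbb => zzzzzzzzzPbbbbbbbbb => zzzzzzzzzzbbbbbbbbbb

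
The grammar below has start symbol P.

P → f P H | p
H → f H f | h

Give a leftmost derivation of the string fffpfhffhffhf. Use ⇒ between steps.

P ⇒ fPH ⇒ ffPHH ⇒ fffPHHH ⇒ fffpHHH ⇒ fffpfHfHH ⇒ fffpfhfHH ⇒ fffpfhffHfH ⇒ fffpfhffhfH ⇒ fffpfhffhffHf ⇒ fffpfhffhffhf

P ⇒ fPH   [P → f P H]
fPH ⇒ ffPHH   [P → f P H]
ffPHH ⇒ fffPHHH   [P → f P H]
fffPHHH ⇒ fffpHHH   [P → p]
fffpHHH ⇒ fffpfHfHH   [H → f H f]
fffpfHfHH ⇒ fffpfhfHH   [H → h]
fffpfhfHH ⇒ fffpfhffHfH   [H → f H f]
fffpfhffHfH ⇒ fffpfhffhfH   [H → h]
fffpfhffhfH ⇒ fffpfhffhffHf   [H → f H f]
fffpfhffhffHf ⇒ fffpfhffhffhf   [H → h]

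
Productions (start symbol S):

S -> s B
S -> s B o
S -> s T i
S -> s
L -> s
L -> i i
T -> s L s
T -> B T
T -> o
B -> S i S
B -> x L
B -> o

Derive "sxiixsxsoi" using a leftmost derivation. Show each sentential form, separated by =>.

S => sTi   [S -> s T i]
sTi => sBTi   [T -> B T]
sBTi => sxLTi   [B -> x L]
sxLTi => sxiiTi   [L -> i i]
sxiiTi => sxiiBTi   [T -> B T]
sxiiBTi => sxiixLTi   [B -> x L]
sxiixLTi => sxiixsTi   [L -> s]
sxiixsTi => sxiixsBTi   [T -> B T]
sxiixsBTi => sxiixsxLTi   [B -> x L]
sxiixsxLTi => sxiixsxsTi   [L -> s]
sxiixsxsTi => sxiixsxsoi   [T -> o]

S => sTi => sBTi => sxLTi => sxiiTi => sxiiBTi => sxiixLTi => sxiixsTi => sxiixsBTi => sxiixsxLTi => sxiixsxsTi => sxiixsxsoi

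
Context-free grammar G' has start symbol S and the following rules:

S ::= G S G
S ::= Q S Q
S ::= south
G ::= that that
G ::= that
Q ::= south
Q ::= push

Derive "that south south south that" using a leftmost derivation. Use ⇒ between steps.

S ⇒ G S G ⇒ that S G ⇒ that Q S Q G ⇒ that south S Q G ⇒ that south south Q G ⇒ that south south south G ⇒ that south south south that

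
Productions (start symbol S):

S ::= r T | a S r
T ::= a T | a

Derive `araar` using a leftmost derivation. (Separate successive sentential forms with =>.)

S => aSr   [S ::= a S r]
aSr => arTr   [S ::= r T]
arTr => araTr   [T ::= a T]
araTr => araar   [T ::= a]

S => aSr => arTr => araTr => araar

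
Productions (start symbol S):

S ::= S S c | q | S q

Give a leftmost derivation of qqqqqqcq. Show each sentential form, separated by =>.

S => Sq   [S ::= S q]
Sq => SScq   [S ::= S S c]
SScq => SqScq   [S ::= S q]
SqScq => SqqScq   [S ::= S q]
SqqScq => qqqScq   [S ::= q]
qqqScq => qqqSqcq   [S ::= S q]
qqqSqcq => qqqSqqcq   [S ::= S q]
qqqSqqcq => qqqqqqcq   [S ::= q]

S => Sq => SScq => SqScq => SqqScq => qqqScq => qqqSqcq => qqqSqqcq => qqqqqqcq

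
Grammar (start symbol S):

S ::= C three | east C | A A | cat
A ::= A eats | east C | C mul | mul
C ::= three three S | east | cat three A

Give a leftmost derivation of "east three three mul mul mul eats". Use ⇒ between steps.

S ⇒ A A ⇒ east C A ⇒ east three three S A ⇒ east three three A A A ⇒ east three three mul A A ⇒ east three three mul mul A ⇒ east three three mul mul A eats ⇒ east three three mul mul mul eats

S ⇒ A A   [S ::= A A]
A A ⇒ east C A   [A ::= east C]
east C A ⇒ east three three S A   [C ::= three three S]
east three three S A ⇒ east three three A A A   [S ::= A A]
east three three A A A ⇒ east three three mul A A   [A ::= mul]
east three three mul A A ⇒ east three three mul mul A   [A ::= mul]
east three three mul mul A ⇒ east three three mul mul A eats   [A ::= A eats]
east three three mul mul A eats ⇒ east three three mul mul mul eats   [A ::= mul]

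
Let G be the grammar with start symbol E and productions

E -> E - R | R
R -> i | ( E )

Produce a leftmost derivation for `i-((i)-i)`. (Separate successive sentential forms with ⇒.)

E ⇒ E-R ⇒ R-R ⇒ i-R ⇒ i-(E) ⇒ i-(E-R) ⇒ i-(R-R) ⇒ i-((E)-R) ⇒ i-((R)-R) ⇒ i-((i)-R) ⇒ i-((i)-i)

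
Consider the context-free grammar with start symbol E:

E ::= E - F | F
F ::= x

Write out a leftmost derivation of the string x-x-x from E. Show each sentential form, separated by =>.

E => E-F   [E ::= E - F]
E-F => E-F-F   [E ::= E - F]
E-F-F => F-F-F   [E ::= F]
F-F-F => x-F-F   [F ::= x]
x-F-F => x-x-F   [F ::= x]
x-x-F => x-x-x   [F ::= x]

E => E-F => E-F-F => F-F-F => x-F-F => x-x-F => x-x-x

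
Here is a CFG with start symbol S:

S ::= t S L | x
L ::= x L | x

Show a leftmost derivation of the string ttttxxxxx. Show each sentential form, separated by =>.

S => tSL => ttSLL => tttSLLL => ttttSLLLL => ttttxLLLL => ttttxxLLL => ttttxxxLL => ttttxxxxL => ttttxxxxx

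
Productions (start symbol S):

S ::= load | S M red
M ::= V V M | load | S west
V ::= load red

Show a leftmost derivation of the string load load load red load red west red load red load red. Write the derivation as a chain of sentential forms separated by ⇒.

S ⇒ S M red   [S ::= S M red]
S M red ⇒ S M red M red   [S ::= S M red]
S M red M red ⇒ S M red M red M red   [S ::= S M red]
S M red M red M red ⇒ load M red M red M red   [S ::= load]
load M red M red M red ⇒ load S west red M red M red   [M ::= S west]
load S west red M red M red ⇒ load S M red west red M red M red   [S ::= S M red]
load S M red west red M red M red ⇒ load S M red M red west red M red M red   [S ::= S M red]
load S M red M red west red M red M red ⇒ load load M red M red west red M red M red   [S ::= load]
load load M red M red west red M red M red ⇒ load load load red M red west red M red M red   [M ::= load]
load load load red M red west red M red M red ⇒ load load load red load red west red M red M red   [M ::= load]
load load load red load red west red M red M red ⇒ load load load red load red west red load red M red   [M ::= load]
load load load red load red west red load red M red ⇒ load load load red load red west red load red load red   [M ::= load]

S ⇒ S M red ⇒ S M red M red ⇒ S M red M red M red ⇒ load M red M red M red ⇒ load S west red M red M red ⇒ load S M red west red M red M red ⇒ load S M red M red west red M red M red ⇒ load load M red M red west red M red M red ⇒ load load load red M red west red M red M red ⇒ load load load red load red west red M red M red ⇒ load load load red load red west red load red M red ⇒ load load load red load red west red load red load red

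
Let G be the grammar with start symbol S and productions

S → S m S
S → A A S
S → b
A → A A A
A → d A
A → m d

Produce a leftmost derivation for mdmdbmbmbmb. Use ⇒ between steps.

S ⇒ SmS   [S → S m S]
SmS ⇒ SmSmS   [S → S m S]
SmSmS ⇒ SmSmSmS   [S → S m S]
SmSmSmS ⇒ AASmSmSmS   [S → A A S]
AASmSmSmS ⇒ mdASmSmSmS   [A → m d]
mdASmSmSmS ⇒ mdmdSmSmSmS   [A → m d]
mdmdSmSmSmS ⇒ mdmdbmSmSmS   [S → b]
mdmdbmSmSmS ⇒ mdmdbmbmSmS   [S → b]
mdmdbmbmSmS ⇒ mdmdbmbmbmS   [S → b]
mdmdbmbmbmS ⇒ mdmdbmbmbmb   [S → b]

S ⇒ SmS ⇒ SmSmS ⇒ SmSmSmS ⇒ AASmSmSmS ⇒ mdASmSmSmS ⇒ mdmdSmSmSmS ⇒ mdmdbmSmSmS ⇒ mdmdbmbmSmS ⇒ mdmdbmbmbmS ⇒ mdmdbmbmbmb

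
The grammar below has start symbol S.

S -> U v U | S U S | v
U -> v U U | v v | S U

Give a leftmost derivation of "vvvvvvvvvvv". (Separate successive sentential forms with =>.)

S => UvU => SUvU => vUvU => vSUvU => vUvUUvU => vvvvUUvU => vvvvvvUvU => vvvvvvvvvU => vvvvvvvvvvv

S => UvU   [S -> U v U]
UvU => SUvU   [U -> S U]
SUvU => vUvU   [S -> v]
vUvU => vSUvU   [U -> S U]
vSUvU => vUvUUvU   [S -> U v U]
vUvUUvU => vvvvUUvU   [U -> v v]
vvvvUUvU => vvvvvvUvU   [U -> v v]
vvvvvvUvU => vvvvvvvvvU   [U -> v v]
vvvvvvvvvU => vvvvvvvvvvv   [U -> v v]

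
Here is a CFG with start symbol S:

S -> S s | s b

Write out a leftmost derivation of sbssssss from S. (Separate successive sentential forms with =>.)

S => Ss => Sss => Ssss => Sssss => Ssssss => Sssssss => sbssssss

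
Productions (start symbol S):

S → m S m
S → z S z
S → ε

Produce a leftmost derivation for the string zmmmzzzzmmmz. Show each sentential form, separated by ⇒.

S ⇒ zSz ⇒ zmSmz ⇒ zmmSmmz ⇒ zmmmSmmmz ⇒ zmmmzSzmmmz ⇒ zmmmzzSzzmmmz ⇒ zmmmzzzzmmmz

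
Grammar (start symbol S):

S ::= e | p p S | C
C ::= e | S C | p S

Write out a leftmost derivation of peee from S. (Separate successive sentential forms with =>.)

S => C   [S ::= C]
C => SC   [C ::= S C]
SC => CC   [S ::= C]
CC => SCC   [C ::= S C]
SCC => CCC   [S ::= C]
CCC => pSCC   [C ::= p S]
pSCC => peCC   [S ::= e]
peCC => peeC   [C ::= e]
peeC => peee   [C ::= e]

S=>C=>SC=>CC=>SCC=>CCC=>pSCC=>peCC=>peeC=>peee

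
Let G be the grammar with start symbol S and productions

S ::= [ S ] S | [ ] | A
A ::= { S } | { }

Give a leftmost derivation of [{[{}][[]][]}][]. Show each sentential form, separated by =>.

S=>[S]S=>[A]S=>[{S}]S=>[{[S]S}]S=>[{[A]S}]S=>[{[{}]S}]S=>[{[{}][S]S}]S=>[{[{}][[]]S}]S=>[{[{}][[]][]}]S=>[{[{}][[]][]}][]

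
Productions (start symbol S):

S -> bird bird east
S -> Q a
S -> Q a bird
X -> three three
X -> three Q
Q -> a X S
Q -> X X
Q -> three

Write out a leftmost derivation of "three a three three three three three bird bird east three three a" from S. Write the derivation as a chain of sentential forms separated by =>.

S => Q a   [S -> Q a]
Q a => X X a   [Q -> X X]
X X a => three Q X a   [X -> three Q]
three Q X a => three a X S X a   [Q -> a X S]
three a X S X a => three a three Q S X a   [X -> three Q]
three a three Q S X a => three a three X X S X a   [Q -> X X]
three a three X X S X a => three a three three three X S X a   [X -> three three]
three a three three three X S X a => three a three three three three three S X a   [X -> three three]
three a three three three three three S X a => three a three three three three three bird bird east X a   [S -> bird bird east]
three a three three three three three bird bird east X a => three a three three three three three bird bird east three three a   [X -> three three]

S => Q a => X X a => three Q X a => three a X S X a => three a three Q S X a => three a three X X S X a => three a three three three X S X a => three a three three three three three S X a => three a three three three three three bird bird east X a => three a three three three three three bird bird east three three a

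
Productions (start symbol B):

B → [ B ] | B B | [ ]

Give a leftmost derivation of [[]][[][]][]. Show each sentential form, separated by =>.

B => BB   [B → B B]
BB => BBB   [B → B B]
BBB => [B]BB   [B → [ B ]]
[B]BB => [[]]BB   [B → [ ]]
[[]]BB => [[]][B]B   [B → [ B ]]
[[]][B]B => [[]][BB]B   [B → B B]
[[]][BB]B => [[]][[]B]B   [B → [ ]]
[[]][[]B]B => [[]][[][]]B   [B → [ ]]
[[]][[][]]B => [[]][[][]][]   [B → [ ]]

B => BB => BBB => [B]BB => [[]]BB => [[]][B]B => [[]][BB]B => [[]][[]B]B => [[]][[][]]B => [[]][[][]][]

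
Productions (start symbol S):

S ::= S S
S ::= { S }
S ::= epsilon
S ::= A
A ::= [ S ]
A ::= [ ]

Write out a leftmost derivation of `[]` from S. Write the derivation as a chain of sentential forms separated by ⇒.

S⇒SS⇒SSS⇒ASS⇒[]SS⇒[]S⇒[]

S ⇒ SS   [S ::= S S]
SS ⇒ SSS   [S ::= S S]
SSS ⇒ ASS   [S ::= A]
ASS ⇒ []SS   [A ::= [ ]]
[]SS ⇒ []S   [S ::= epsilon]
[]S ⇒ []   [S ::= epsilon]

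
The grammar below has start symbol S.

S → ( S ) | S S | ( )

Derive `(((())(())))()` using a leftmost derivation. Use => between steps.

S=>SS=>(S)S=>((S))S=>((SS))S=>(((S)S))S=>(((())S))S=>(((())(S)))S=>(((())(())))S=>(((())(())))()

S => SS   [S → S S]
SS => (S)S   [S → ( S )]
(S)S => ((S))S   [S → ( S )]
((S))S => ((SS))S   [S → S S]
((SS))S => (((S)S))S   [S → ( S )]
(((S)S))S => (((())S))S   [S → ( )]
(((())S))S => (((())(S)))S   [S → ( S )]
(((())(S)))S => (((())(())))S   [S → ( )]
(((())(())))S => (((())(())))()   [S → ( )]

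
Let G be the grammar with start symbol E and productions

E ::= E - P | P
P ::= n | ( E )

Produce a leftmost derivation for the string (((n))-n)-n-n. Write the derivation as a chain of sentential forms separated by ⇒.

E ⇒ E-P ⇒ E-P-P ⇒ P-P-P ⇒ (E)-P-P ⇒ (E-P)-P-P ⇒ (P-P)-P-P ⇒ ((E)-P)-P-P ⇒ ((P)-P)-P-P ⇒ (((E))-P)-P-P ⇒ (((P))-P)-P-P ⇒ (((n))-P)-P-P ⇒ (((n))-n)-P-P ⇒ (((n))-n)-n-P ⇒ (((n))-n)-n-n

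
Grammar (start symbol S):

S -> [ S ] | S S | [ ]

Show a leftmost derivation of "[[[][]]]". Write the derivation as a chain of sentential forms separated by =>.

S => [S]   [S -> [ S ]]
[S] => [[S]]   [S -> [ S ]]
[[S]] => [[SS]]   [S -> S S]
[[SS]] => [[[]S]]   [S -> [ ]]
[[[]S]] => [[[][]]]   [S -> [ ]]

S => [S] => [[S]] => [[SS]] => [[[]S]] => [[[][]]]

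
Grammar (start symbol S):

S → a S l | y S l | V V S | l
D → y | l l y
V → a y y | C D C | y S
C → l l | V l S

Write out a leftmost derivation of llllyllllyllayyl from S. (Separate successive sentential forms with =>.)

S=>VVS=>CDCVS=>VlSDCVS=>CDClSDCVS=>llDClSDCVS=>llllyClSDCVS=>llllylllSDCVS=>llllyllllDCVS=>llllyllllyCVS=>llllyllllyllVS=>llllyllllyllayyS=>llllyllllyllayyl

S => VVS   [S → V V S]
VVS => CDCVS   [V → C D C]
CDCVS => VlSDCVS   [C → V l S]
VlSDCVS => CDClSDCVS   [V → C D C]
CDClSDCVS => llDClSDCVS   [C → l l]
llDClSDCVS => llllyClSDCVS   [D → l l y]
llllyClSDCVS => llllylllSDCVS   [C → l l]
llllylllSDCVS => llllyllllDCVS   [S → l]
llllyllllDCVS => llllyllllyCVS   [D → y]
llllyllllyCVS => llllyllllyllVS   [C → l l]
llllyllllyllVS => llllyllllyllayyS   [V → a y y]
llllyllllyllayyS => llllyllllyllayyl   [S → l]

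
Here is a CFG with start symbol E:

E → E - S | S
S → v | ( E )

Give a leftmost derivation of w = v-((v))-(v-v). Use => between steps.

E=>E-S=>E-S-S=>S-S-S=>v-S-S=>v-(E)-S=>v-(S)-S=>v-((E))-S=>v-((S))-S=>v-((v))-S=>v-((v))-(E)=>v-((v))-(E-S)=>v-((v))-(S-S)=>v-((v))-(v-S)=>v-((v))-(v-v)

E => E-S   [E → E - S]
E-S => E-S-S   [E → E - S]
E-S-S => S-S-S   [E → S]
S-S-S => v-S-S   [S → v]
v-S-S => v-(E)-S   [S → ( E )]
v-(E)-S => v-(S)-S   [E → S]
v-(S)-S => v-((E))-S   [S → ( E )]
v-((E))-S => v-((S))-S   [E → S]
v-((S))-S => v-((v))-S   [S → v]
v-((v))-S => v-((v))-(E)   [S → ( E )]
v-((v))-(E) => v-((v))-(E-S)   [E → E - S]
v-((v))-(E-S) => v-((v))-(S-S)   [E → S]
v-((v))-(S-S) => v-((v))-(v-S)   [S → v]
v-((v))-(v-S) => v-((v))-(v-v)   [S → v]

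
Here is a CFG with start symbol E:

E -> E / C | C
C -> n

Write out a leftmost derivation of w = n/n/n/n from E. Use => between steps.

E => E/C   [E -> E / C]
E/C => E/C/C   [E -> E / C]
E/C/C => E/C/C/C   [E -> E / C]
E/C/C/C => C/C/C/C   [E -> C]
C/C/C/C => n/C/C/C   [C -> n]
n/C/C/C => n/n/C/C   [C -> n]
n/n/C/C => n/n/n/C   [C -> n]
n/n/n/C => n/n/n/n   [C -> n]

E=>E/C=>E/C/C=>E/C/C/C=>C/C/C/C=>n/C/C/C=>n/n/C/C=>n/n/n/C=>n/n/n/n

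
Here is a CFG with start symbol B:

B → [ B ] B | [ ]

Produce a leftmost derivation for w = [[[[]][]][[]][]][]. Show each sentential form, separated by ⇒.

B⇒[B]B⇒[[B]B]B⇒[[[B]B]B]B⇒[[[[]]B]B]B⇒[[[[]][]]B]B⇒[[[[]][]][B]B]B⇒[[[[]][]][[]]B]B⇒[[[[]][]][[]][]]B⇒[[[[]][]][[]][]][]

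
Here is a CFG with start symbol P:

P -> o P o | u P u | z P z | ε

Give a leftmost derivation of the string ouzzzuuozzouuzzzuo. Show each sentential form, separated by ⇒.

P ⇒ oPo ⇒ ouPuo ⇒ ouzPzuo ⇒ ouzzPzzuo ⇒ ouzzzPzzzuo ⇒ ouzzzuPuzzzuo ⇒ ouzzzuuPuuzzzuo ⇒ ouzzzuuoPouuzzzuo ⇒ ouzzzuuozPzouuzzzuo ⇒ ouzzzuuozzouuzzzuo

P ⇒ oPo   [P -> o P o]
oPo ⇒ ouPuo   [P -> u P u]
ouPuo ⇒ ouzPzuo   [P -> z P z]
ouzPzuo ⇒ ouzzPzzuo   [P -> z P z]
ouzzPzzuo ⇒ ouzzzPzzzuo   [P -> z P z]
ouzzzPzzzuo ⇒ ouzzzuPuzzzuo   [P -> u P u]
ouzzzuPuzzzuo ⇒ ouzzzuuPuuzzzuo   [P -> u P u]
ouzzzuuPuuzzzuo ⇒ ouzzzuuoPouuzzzuo   [P -> o P o]
ouzzzuuoPouuzzzuo ⇒ ouzzzuuozPzouuzzzuo   [P -> z P z]
ouzzzuuozPzouuzzzuo ⇒ ouzzzuuozzouuzzzuo   [P -> ε]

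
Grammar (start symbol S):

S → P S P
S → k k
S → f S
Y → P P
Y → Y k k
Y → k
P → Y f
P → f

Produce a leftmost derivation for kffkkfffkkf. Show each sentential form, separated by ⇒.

S⇒PSP⇒YfSP⇒PPfSP⇒YfPfSP⇒YkkfPfSP⇒PPkkfPfSP⇒YfPkkfPfSP⇒kfPkkfPfSP⇒kffkkfPfSP⇒kffkkfffSP⇒kffkkfffkkP⇒kffkkfffkkf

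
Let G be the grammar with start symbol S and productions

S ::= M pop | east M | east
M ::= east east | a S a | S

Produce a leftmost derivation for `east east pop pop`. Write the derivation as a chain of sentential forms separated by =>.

S => M pop   [S ::= M pop]
M pop => S pop   [M ::= S]
S pop => M pop pop   [S ::= M pop]
M pop pop => east east pop pop   [M ::= east east]

S => M pop => S pop => M pop pop => east east pop pop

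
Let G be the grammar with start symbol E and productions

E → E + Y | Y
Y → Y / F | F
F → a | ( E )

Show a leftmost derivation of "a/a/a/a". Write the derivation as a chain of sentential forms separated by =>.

E=>Y=>Y/F=>Y/F/F=>Y/F/F/F=>F/F/F/F=>a/F/F/F=>a/a/F/F=>a/a/a/F=>a/a/a/a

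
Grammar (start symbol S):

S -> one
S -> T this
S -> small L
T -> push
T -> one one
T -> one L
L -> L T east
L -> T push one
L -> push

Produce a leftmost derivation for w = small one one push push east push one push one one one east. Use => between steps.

S => small L => small L T east => small T push one T east => small one L push one T east => small one T push one push one T east => small one one L push one push one T east => small one one L T east push one push one T east => small one one push T east push one push one T east => small one one push push east push one push one T east => small one one push push east push one push one one one east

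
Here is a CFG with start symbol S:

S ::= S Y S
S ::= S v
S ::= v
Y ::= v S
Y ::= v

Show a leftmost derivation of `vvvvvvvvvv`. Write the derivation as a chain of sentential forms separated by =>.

S => Sv   [S ::= S v]
Sv => SYSv   [S ::= S Y S]
SYSv => SvYSv   [S ::= S v]
SvYSv => SvvYSv   [S ::= S v]
SvvYSv => SvvvYSv   [S ::= S v]
SvvvYSv => SYSvvvYSv   [S ::= S Y S]
SYSvvvYSv => SvYSvvvYSv   [S ::= S v]
SvYSvvvYSv => vvYSvvvYSv   [S ::= v]
vvYSvvvYSv => vvvSvvvYSv   [Y ::= v]
vvvSvvvYSv => vvvvvvvYSv   [S ::= v]
vvvvvvvYSv => vvvvvvvvSv   [Y ::= v]
vvvvvvvvSv => vvvvvvvvvv   [S ::= v]

S => Sv => SYSv => SvYSv => SvvYSv => SvvvYSv => SYSvvvYSv => SvYSvvvYSv => vvYSvvvYSv => vvvSvvvYSv => vvvvvvvYSv => vvvvvvvvSv => vvvvvvvvvv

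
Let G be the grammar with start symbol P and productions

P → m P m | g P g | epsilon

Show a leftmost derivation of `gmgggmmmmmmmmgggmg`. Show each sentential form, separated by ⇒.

P ⇒ gPg   [P → g P g]
gPg ⇒ gmPmg   [P → m P m]
gmPmg ⇒ gmgPgmg   [P → g P g]
gmgPgmg ⇒ gmggPggmg   [P → g P g]
gmggPggmg ⇒ gmgggPgggmg   [P → g P g]
gmgggPgggmg ⇒ gmgggmPmgggmg   [P → m P m]
gmgggmPmgggmg ⇒ gmgggmmPmmgggmg   [P → m P m]
gmgggmmPmmgggmg ⇒ gmgggmmmPmmmgggmg   [P → m P m]
gmgggmmmPmmmgggmg ⇒ gmgggmmmmPmmmmgggmg   [P → m P m]
gmgggmmmmPmmmmgggmg ⇒ gmgggmmmmmmmmgggmg   [P → epsilon]

P ⇒ gPg ⇒ gmPmg ⇒ gmgPgmg ⇒ gmggPggmg ⇒ gmgggPgggmg ⇒ gmgggmPmgggmg ⇒ gmgggmmPmmgggmg ⇒ gmgggmmmPmmmgggmg ⇒ gmgggmmmmPmmmmgggmg ⇒ gmgggmmmmmmmmgggmg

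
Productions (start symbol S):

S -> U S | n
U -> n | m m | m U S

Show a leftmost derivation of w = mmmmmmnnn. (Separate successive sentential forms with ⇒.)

S⇒US⇒mUSS⇒mmUSSS⇒mmmmSSS⇒mmmmUSSS⇒mmmmmmSSS⇒mmmmmmnSS⇒mmmmmmnnS⇒mmmmmmnnn

S ⇒ US   [S -> U S]
US ⇒ mUSS   [U -> m U S]
mUSS ⇒ mmUSSS   [U -> m U S]
mmUSSS ⇒ mmmmSSS   [U -> m m]
mmmmSSS ⇒ mmmmUSSS   [S -> U S]
mmmmUSSS ⇒ mmmmmmSSS   [U -> m m]
mmmmmmSSS ⇒ mmmmmmnSS   [S -> n]
mmmmmmnSS ⇒ mmmmmmnnS   [S -> n]
mmmmmmnnS ⇒ mmmmmmnnn   [S -> n]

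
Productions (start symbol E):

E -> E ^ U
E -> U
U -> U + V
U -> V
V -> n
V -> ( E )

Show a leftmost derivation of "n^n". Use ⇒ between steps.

E ⇒ E^U ⇒ U^U ⇒ V^U ⇒ n^U ⇒ n^V ⇒ n^n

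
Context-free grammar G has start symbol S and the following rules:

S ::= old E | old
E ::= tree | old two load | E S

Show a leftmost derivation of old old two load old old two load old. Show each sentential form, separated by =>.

S => old E => old E S => old old two load S => old old two load old E => old old two load old E S => old old two load old old two load S => old old two load old old two load old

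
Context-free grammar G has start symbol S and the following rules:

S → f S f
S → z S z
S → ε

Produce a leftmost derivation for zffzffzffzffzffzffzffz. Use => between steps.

S=>zSz=>zfSfz=>zffSffz=>zffzSzffz=>zffzfSfzffz=>zffzffSffzffz=>zffzffzSzffzffz=>zffzffzfSfzffzffz=>zffzffzffSffzffzffz=>zffzffzffzSzffzffzffz=>zffzffzffzfSfzffzffzffz=>zffzffzffzffzffzffzffz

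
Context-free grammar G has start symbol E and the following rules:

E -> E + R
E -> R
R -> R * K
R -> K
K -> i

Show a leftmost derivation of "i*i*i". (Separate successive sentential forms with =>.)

E => R   [E -> R]
R => R*K   [R -> R * K]
R*K => R*K*K   [R -> R * K]
R*K*K => K*K*K   [R -> K]
K*K*K => i*K*K   [K -> i]
i*K*K => i*i*K   [K -> i]
i*i*K => i*i*i   [K -> i]

E=>R=>R*K=>R*K*K=>K*K*K=>i*K*K=>i*i*K=>i*i*i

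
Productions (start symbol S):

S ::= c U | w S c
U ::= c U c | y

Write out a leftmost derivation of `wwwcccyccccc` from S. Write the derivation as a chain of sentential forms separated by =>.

S => wSc   [S ::= w S c]
wSc => wwScc   [S ::= w S c]
wwScc => wwwSccc   [S ::= w S c]
wwwSccc => wwwcUccc   [S ::= c U]
wwwcUccc => wwwccUcccc   [U ::= c U c]
wwwccUcccc => wwwcccUccccc   [U ::= c U c]
wwwcccUccccc => wwwcccyccccc   [U ::= y]

S => wSc => wwScc => wwwSccc => wwwcUccc => wwwccUcccc => wwwcccUccccc => wwwcccyccccc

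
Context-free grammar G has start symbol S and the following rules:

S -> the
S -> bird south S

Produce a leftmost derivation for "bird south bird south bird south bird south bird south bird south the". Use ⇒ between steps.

S ⇒ bird south S ⇒ bird south bird south S ⇒ bird south bird south bird south S ⇒ bird south bird south bird south bird south S ⇒ bird south bird south bird south bird south bird south S ⇒ bird south bird south bird south bird south bird south bird south S ⇒ bird south bird south bird south bird south bird south bird south the

S ⇒ bird south S   [S -> bird south S]
bird south S ⇒ bird south bird south S   [S -> bird south S]
bird south bird south S ⇒ bird south bird south bird south S   [S -> bird south S]
bird south bird south bird south S ⇒ bird south bird south bird south bird south S   [S -> bird south S]
bird south bird south bird south bird south S ⇒ bird south bird south bird south bird south bird south S   [S -> bird south S]
bird south bird south bird south bird south bird south S ⇒ bird south bird south bird south bird south bird south bird south S   [S -> bird south S]
bird south bird south bird south bird south bird south bird south S ⇒ bird south bird south bird south bird south bird south bird south the   [S -> the]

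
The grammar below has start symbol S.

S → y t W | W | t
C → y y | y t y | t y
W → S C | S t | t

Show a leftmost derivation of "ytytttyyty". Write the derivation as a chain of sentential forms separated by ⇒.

S ⇒ ytW ⇒ ytSC ⇒ ytWC ⇒ ytSCC ⇒ ytytWCC ⇒ ytyttCC ⇒ ytytttyC ⇒ ytytttyyty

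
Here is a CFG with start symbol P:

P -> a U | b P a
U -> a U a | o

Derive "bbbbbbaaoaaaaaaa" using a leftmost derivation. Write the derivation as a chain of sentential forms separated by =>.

P=>bPa=>bbPaa=>bbbPaaa=>bbbbPaaaa=>bbbbbPaaaaa=>bbbbbbPaaaaaa=>bbbbbbaUaaaaaa=>bbbbbbaaUaaaaaaa=>bbbbbbaaoaaaaaaa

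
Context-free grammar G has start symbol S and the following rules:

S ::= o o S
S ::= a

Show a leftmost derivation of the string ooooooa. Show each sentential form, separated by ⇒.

S ⇒ ooS ⇒ ooooS ⇒ ooooooS ⇒ ooooooa

S ⇒ ooS   [S ::= o o S]
ooS ⇒ ooooS   [S ::= o o S]
ooooS ⇒ ooooooS   [S ::= o o S]
ooooooS ⇒ ooooooa   [S ::= a]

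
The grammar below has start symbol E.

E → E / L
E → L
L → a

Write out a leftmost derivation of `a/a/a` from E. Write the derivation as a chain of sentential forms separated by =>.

E => E/L => E/L/L => L/L/L => a/L/L => a/a/L => a/a/a

E => E/L   [E → E / L]
E/L => E/L/L   [E → E / L]
E/L/L => L/L/L   [E → L]
L/L/L => a/L/L   [L → a]
a/L/L => a/a/L   [L → a]
a/a/L => a/a/a   [L → a]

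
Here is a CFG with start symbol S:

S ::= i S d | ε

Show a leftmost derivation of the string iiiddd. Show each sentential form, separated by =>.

S => iSd   [S ::= i S d]
iSd => iiSdd   [S ::= i S d]
iiSdd => iiiSddd   [S ::= i S d]
iiiSddd => iiiddd   [S ::= ε]

S => iSd => iiSdd => iiiSddd => iiiddd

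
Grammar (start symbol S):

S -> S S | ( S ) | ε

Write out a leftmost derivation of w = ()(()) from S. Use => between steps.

S => SS   [S -> S S]
SS => (S)S   [S -> ( S )]
(S)S => ()S   [S -> ε]
()S => ()(S)   [S -> ( S )]
()(S) => ()((S))   [S -> ( S )]
()((S)) => ()(())   [S -> ε]

S => SS => (S)S => ()S => ()(S) => ()((S)) => ()(())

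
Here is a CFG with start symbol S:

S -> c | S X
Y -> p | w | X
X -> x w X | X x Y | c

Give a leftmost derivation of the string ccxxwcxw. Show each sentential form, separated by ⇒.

S ⇒ SX ⇒ cX ⇒ cXxY ⇒ ccxY ⇒ ccxX ⇒ ccxXxY ⇒ ccxxwXxY ⇒ ccxxwcxY ⇒ ccxxwcxw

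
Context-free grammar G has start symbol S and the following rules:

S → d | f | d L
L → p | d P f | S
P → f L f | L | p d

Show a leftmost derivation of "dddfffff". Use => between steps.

S => dL   [S → d L]
dL => ddPf   [L → d P f]
ddPf => ddLf   [P → L]
ddLf => dddPff   [L → d P f]
dddPff => dddfLfff   [P → f L f]
dddfLfff => dddfSfff   [L → S]
dddfSfff => dddfffff   [S → f]

S=>dL=>ddPf=>ddLf=>dddPff=>dddfLfff=>dddfSfff=>dddfffff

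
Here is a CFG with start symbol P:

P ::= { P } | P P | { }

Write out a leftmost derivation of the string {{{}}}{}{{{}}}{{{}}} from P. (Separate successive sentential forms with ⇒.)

P⇒PP⇒PPP⇒{P}PP⇒{{P}}PP⇒{{{}}}PP⇒{{{}}}{}P⇒{{{}}}{}PP⇒{{{}}}{}{P}P⇒{{{}}}{}{{P}}P⇒{{{}}}{}{{{}}}P⇒{{{}}}{}{{{}}}{P}⇒{{{}}}{}{{{}}}{{P}}⇒{{{}}}{}{{{}}}{{{}}}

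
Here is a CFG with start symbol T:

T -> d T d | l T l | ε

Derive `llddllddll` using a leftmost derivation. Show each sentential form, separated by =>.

T => lTl => llTll => lldTdll => llddTddll => llddlTlddll => llddllddll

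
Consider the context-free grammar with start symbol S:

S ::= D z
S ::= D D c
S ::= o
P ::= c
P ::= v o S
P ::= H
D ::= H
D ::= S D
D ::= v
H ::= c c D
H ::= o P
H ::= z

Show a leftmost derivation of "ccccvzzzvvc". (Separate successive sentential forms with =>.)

S => DDc   [S ::= D D c]
DDc => SDDc   [D ::= S D]
SDDc => DzDDc   [S ::= D z]
DzDDc => SDzDDc   [D ::= S D]
SDzDDc => DzDzDDc   [S ::= D z]
DzDzDDc => HzDzDDc   [D ::= H]
HzDzDDc => ccDzDzDDc   [H ::= c c D]
ccDzDzDDc => ccHzDzDDc   [D ::= H]
ccHzDzDDc => ccccDzDzDDc   [H ::= c c D]
ccccDzDzDDc => ccccvzDzDDc   [D ::= v]
ccccvzDzDDc => ccccvzHzDDc   [D ::= H]
ccccvzHzDDc => ccccvzzzDDc   [H ::= z]
ccccvzzzDDc => ccccvzzzvDc   [D ::= v]
ccccvzzzvDc => ccccvzzzvvc   [D ::= v]

S => DDc => SDDc => DzDDc => SDzDDc => DzDzDDc => HzDzDDc => ccDzDzDDc => ccHzDzDDc => ccccDzDzDDc => ccccvzDzDDc => ccccvzHzDDc => ccccvzzzDDc => ccccvzzzvDc => ccccvzzzvvc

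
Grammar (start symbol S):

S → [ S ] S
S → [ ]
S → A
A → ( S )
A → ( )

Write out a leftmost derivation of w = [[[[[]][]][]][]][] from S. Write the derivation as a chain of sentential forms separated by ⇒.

S ⇒ [S]S ⇒ [[S]S]S ⇒ [[[S]S]S]S ⇒ [[[[S]S]S]S]S ⇒ [[[[[]]S]S]S]S ⇒ [[[[[]][]]S]S]S ⇒ [[[[[]][]][]]S]S ⇒ [[[[[]][]][]][]]S ⇒ [[[[[]][]][]][]][]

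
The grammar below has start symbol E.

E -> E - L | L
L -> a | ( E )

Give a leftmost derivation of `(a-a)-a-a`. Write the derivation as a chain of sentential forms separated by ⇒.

E ⇒ E-L ⇒ E-L-L ⇒ L-L-L ⇒ (E)-L-L ⇒ (E-L)-L-L ⇒ (L-L)-L-L ⇒ (a-L)-L-L ⇒ (a-a)-L-L ⇒ (a-a)-a-L ⇒ (a-a)-a-a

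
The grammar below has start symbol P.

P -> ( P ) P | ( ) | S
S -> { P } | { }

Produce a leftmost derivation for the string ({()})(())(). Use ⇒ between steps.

P ⇒ (P)P   [P -> ( P ) P]
(P)P ⇒ (S)P   [P -> S]
(S)P ⇒ ({P})P   [S -> { P }]
({P})P ⇒ ({()})P   [P -> ( )]
({()})P ⇒ ({()})(P)P   [P -> ( P ) P]
({()})(P)P ⇒ ({()})(())P   [P -> ( )]
({()})(())P ⇒ ({()})(())()   [P -> ( )]

P⇒(P)P⇒(S)P⇒({P})P⇒({()})P⇒({()})(P)P⇒({()})(())P⇒({()})(())()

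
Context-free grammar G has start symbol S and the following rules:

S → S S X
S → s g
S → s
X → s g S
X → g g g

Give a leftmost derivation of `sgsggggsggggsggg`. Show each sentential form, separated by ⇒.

S ⇒ SSX ⇒ SSXSX ⇒ SSXSXSX ⇒ sgSXSXSX ⇒ sgsgXSXSX ⇒ sgsggggSXSX ⇒ sgsggggsgXSX ⇒ sgsggggsggggSX ⇒ sgsggggsggggsX ⇒ sgsggggsggggsggg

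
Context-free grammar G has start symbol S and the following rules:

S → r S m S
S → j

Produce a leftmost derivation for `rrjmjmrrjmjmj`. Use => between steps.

S => rSmS => rrSmSmS => rrjmSmS => rrjmjmS => rrjmjmrSmS => rrjmjmrrSmSmS => rrjmjmrrjmSmS => rrjmjmrrjmjmS => rrjmjmrrjmjmj

S => rSmS   [S → r S m S]
rSmS => rrSmSmS   [S → r S m S]
rrSmSmS => rrjmSmS   [S → j]
rrjmSmS => rrjmjmS   [S → j]
rrjmjmS => rrjmjmrSmS   [S → r S m S]
rrjmjmrSmS => rrjmjmrrSmSmS   [S → r S m S]
rrjmjmrrSmSmS => rrjmjmrrjmSmS   [S → j]
rrjmjmrrjmSmS => rrjmjmrrjmjmS   [S → j]
rrjmjmrrjmjmS => rrjmjmrrjmjmj   [S → j]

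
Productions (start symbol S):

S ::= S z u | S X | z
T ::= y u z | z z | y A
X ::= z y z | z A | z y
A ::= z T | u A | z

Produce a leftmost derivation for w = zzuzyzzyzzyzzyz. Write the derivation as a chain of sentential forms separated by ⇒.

S⇒SX⇒SXX⇒SXXX⇒SXXXX⇒SzuXXXX⇒zzuXXXX⇒zzuzyzXXX⇒zzuzyzzyzXX⇒zzuzyzzyzzyzX⇒zzuzyzzyzzyzzyz

S ⇒ SX   [S ::= S X]
SX ⇒ SXX   [S ::= S X]
SXX ⇒ SXXX   [S ::= S X]
SXXX ⇒ SXXXX   [S ::= S X]
SXXXX ⇒ SzuXXXX   [S ::= S z u]
SzuXXXX ⇒ zzuXXXX   [S ::= z]
zzuXXXX ⇒ zzuzyzXXX   [X ::= z y z]
zzuzyzXXX ⇒ zzuzyzzyzXX   [X ::= z y z]
zzuzyzzyzXX ⇒ zzuzyzzyzzyzX   [X ::= z y z]
zzuzyzzyzzyzX ⇒ zzuzyzzyzzyzzyz   [X ::= z y z]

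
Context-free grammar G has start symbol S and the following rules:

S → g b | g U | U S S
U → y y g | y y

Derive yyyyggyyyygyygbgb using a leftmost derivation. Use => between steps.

S => USS => yySS => yyUSSS => yyyygSSS => yyyyggUSS => yyyyggyySS => yyyyggyyUSSS => yyyyggyyyySSS => yyyyggyyyygUSS => yyyyggyyyygyySS => yyyyggyyyygyygbS => yyyyggyyyygyygbgb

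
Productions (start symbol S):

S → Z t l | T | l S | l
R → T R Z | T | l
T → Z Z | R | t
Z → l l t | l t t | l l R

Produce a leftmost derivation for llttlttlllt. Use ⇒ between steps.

S ⇒ lS   [S → l S]
lS ⇒ lT   [S → T]
lT ⇒ lR   [T → R]
lR ⇒ lTRZ   [R → T R Z]
lTRZ ⇒ lZZRZ   [T → Z Z]
lZZRZ ⇒ llttZRZ   [Z → l t t]
llttZRZ ⇒ llttlttRZ   [Z → l t t]
llttlttRZ ⇒ llttlttlZ   [R → l]
llttlttlZ ⇒ llttlttlllt   [Z → l l t]

S ⇒ lS ⇒ lT ⇒ lR ⇒ lTRZ ⇒ lZZRZ ⇒ llttZRZ ⇒ llttlttRZ ⇒ llttlttlZ ⇒ llttlttlllt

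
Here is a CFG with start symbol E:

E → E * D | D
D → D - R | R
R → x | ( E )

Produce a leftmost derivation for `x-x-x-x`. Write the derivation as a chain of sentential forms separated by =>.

E => D   [E → D]
D => D-R   [D → D - R]
D-R => D-R-R   [D → D - R]
D-R-R => D-R-R-R   [D → D - R]
D-R-R-R => R-R-R-R   [D → R]
R-R-R-R => x-R-R-R   [R → x]
x-R-R-R => x-x-R-R   [R → x]
x-x-R-R => x-x-x-R   [R → x]
x-x-x-R => x-x-x-x   [R → x]

E => D => D-R => D-R-R => D-R-R-R => R-R-R-R => x-R-R-R => x-x-R-R => x-x-x-R => x-x-x-x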